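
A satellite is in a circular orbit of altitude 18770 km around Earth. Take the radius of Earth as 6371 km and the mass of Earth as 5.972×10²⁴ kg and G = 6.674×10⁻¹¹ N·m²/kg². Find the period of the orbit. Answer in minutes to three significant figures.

T ≈ 661 minutes

μ = GM = 6.674×10⁻¹¹ × 5.972×10²⁴ = 3.986×10¹⁴ m³/s².
r = 6371 + 18770 = 25141 km = 2.5141×10⁷ m.
Kepler's third law: T = 2π√(r³/μ) = 2π√((2.514×10⁷)³ / 3.986×10¹⁴).
r³/μ = 3.987×10⁷ s², so T = 2π × 6.314×10³ = 3.967×10⁴ s.
Converting: 3.967×10⁴ s ÷ 60.00 = 661.2 minutes.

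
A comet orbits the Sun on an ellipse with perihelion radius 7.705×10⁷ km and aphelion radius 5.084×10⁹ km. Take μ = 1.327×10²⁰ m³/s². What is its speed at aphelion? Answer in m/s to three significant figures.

Semi-major axis a = (r_p + r_a)/2 = 2.5805×10⁹ km = 2.581×10¹² m.
Vis-viva: v² = μ(2/r − 1/a) = 1.327×10²⁰ × (3.934×10⁻¹³ − 3.875×10⁻¹³) = 7.793×10⁵ m²/s².
v = 882.8 m/s.

v ≈ 883 m/s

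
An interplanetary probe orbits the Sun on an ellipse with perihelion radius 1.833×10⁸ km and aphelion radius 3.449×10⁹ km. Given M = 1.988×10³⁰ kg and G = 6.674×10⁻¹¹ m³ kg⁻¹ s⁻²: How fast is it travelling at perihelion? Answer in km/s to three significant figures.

v ≈ 37.1 km/s

μ = GM = 6.674×10⁻¹¹ × 1.988×10³⁰ = 1.327×10²⁰ m³/s².
Semi-major axis a = (r_p + r_a)/2 = 1.8162×10⁹ km = 1.816×10¹² m.
Vis-viva: v² = μ(2/r − 1/a) = 1.327×10²⁰ × (1.091×10⁻¹¹ − 5.506×10⁻¹³) = 1.375×10⁹ m²/s².
v = 37080 m/s = 37.08 km/s.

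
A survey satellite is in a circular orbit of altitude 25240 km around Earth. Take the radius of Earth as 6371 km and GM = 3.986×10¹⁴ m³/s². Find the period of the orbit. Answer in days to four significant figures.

T ≈ 0.6474 days

r = 6371 + 25240 = 31611 km = 3.1611×10⁷ m.
Kepler's third law: T = 2π√(r³/μ) = 2π√((3.161×10⁷)³ / 3.986×10¹⁴).
r³/μ = 7.925×10⁷ s², so T = 2π × 8.902×10³ = 5.593×10⁴ s.
Converting: 5.593×10⁴ s ÷ 86400 = 0.6474 days.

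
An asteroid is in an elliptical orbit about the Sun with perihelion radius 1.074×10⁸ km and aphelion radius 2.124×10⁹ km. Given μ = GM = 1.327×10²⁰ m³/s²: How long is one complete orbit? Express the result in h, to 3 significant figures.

Semi-major axis a = (r_p + r_a)/2 = (1.0740×10⁸ + 2.1240×10⁹)/2 = 1.1157×10⁹ km = 1.116×10¹² m.
By Kepler's third law T = 2π√(a³/μ) = 2π × 1.023×10⁸ = 6.428×10⁸ s.
= 1.786×10⁵ h.

T ≈ 179000 h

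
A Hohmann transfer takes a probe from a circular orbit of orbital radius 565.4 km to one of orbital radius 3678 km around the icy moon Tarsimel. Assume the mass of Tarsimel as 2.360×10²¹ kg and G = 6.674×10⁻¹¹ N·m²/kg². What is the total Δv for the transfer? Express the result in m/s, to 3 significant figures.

μ = GM = 6.674×10⁻¹¹ × 2.360×10²¹ = 1.575×10¹¹ m³/s².
r₁ = 565.4 km = 5.654×10⁵ m.
r₂ = 3678 km = 3.678×10⁶ m.
Transfer ellipse a_t = (r₁ + r₂)/2 = 2.122×10⁶ m.
At r₁: circular v_c1 = √(μ/r₁) = 527.8 m/s; transfer-periapsis v_p = √[μ(2/r₁ − 1/a_t)] = 694.9 m/s.
Δv₁ = v_p − v_c1 = 167.1 m/s.
At r₂: circular v_c2 = √(μ/r₂) = 206.9 m/s; transfer-apoapsis v_a = √[μ(2/r₂ − 1/a_t)] = 106.8 m/s.
Δv₂ = v_c2 − v_a = 100.1 m/s.
Total Δv = Δv₁ + Δv₂ = 267.2 m/s.

Δv_total ≈ 267 m/s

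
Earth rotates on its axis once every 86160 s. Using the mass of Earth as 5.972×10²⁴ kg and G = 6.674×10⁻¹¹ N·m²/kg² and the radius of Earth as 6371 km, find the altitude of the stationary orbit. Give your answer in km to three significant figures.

μ = GM = 6.674×10⁻¹¹ × 5.972×10²⁴ = 3.986×10¹⁴ m³/s².
A synchronous orbit has period T, so by Kepler's third law a = (μT²/4π²)^(1/3).
μT²/4π² = 3.986×10¹⁴ × (8.616×10⁴)² / 39.48 = 7.495×10²² m³.
a = 4.216×10⁷ m = 42162 km.
Altitude h = a − R = 42162 − 6371 = 35791 km.

h_sync ≈ 35800 km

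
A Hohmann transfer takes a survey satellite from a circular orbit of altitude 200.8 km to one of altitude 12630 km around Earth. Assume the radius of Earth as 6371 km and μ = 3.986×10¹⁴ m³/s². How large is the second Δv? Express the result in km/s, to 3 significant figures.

Δv ≈ 1.30 km/s

r₁ = 6371 + 200.8 = 6571.8 km = 6.5718×10⁶ m.
r₂ = 6371 + 12630 = 19001 km = 1.9001×10⁷ m.
Transfer ellipse a_t = (r₁ + r₂)/2 = 1.279×10⁷ m.
At r₁: circular v_c1 = √(μ/r₁) = 7788 m/s; transfer-perigee v_p = √[μ(2/r₁ − 1/a_t)] = 9494 m/s.
At r₂: circular v_c2 = √(μ/r₂) = 4580 m/s; transfer-apogee v_a = √[μ(2/r₂ − 1/a_t)] = 3284 m/s.
Δv₂ = v_c2 − v_a = 1297 m/s.
= 1.297 km/s.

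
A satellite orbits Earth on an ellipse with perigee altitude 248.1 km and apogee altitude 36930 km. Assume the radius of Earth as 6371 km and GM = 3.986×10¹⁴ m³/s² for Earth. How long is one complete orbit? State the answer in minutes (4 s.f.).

r_p = 6371 + 248.1 = 6619.1 km = 6.6191×10⁶ m.
r_a = 6371 + 36930 = 43301 km = 4.3301×10⁷ m.
Semi-major axis a = (r_p + r_a)/2 = (6619.1 + 43301)/2 = 24960 km = 2.496×10⁷ m.
By Kepler's third law T = 2π√(a³/μ) = 2π × 6.246×10³ = 3.924×10⁴ s.
= 654.1 minutes.

T ≈ 654.1 minutes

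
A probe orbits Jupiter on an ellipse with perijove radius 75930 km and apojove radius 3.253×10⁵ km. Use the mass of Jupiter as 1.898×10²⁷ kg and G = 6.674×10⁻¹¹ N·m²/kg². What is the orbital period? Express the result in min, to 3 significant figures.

μ = GM = 6.674×10⁻¹¹ × 1.898×10²⁷ = 1.267×10¹⁷ m³/s².
Semi-major axis a = (r_p + r_a)/2 = (75930 + 3.2530×10⁵)/2 = 2.0062×10⁵ km = 2.006×10⁸ m.
By Kepler's third law T = 2π√(a³/μ) = 2π × 7.984×10³ = 5.016×10⁴ s.
= 836.1 min.

T ≈ 836 min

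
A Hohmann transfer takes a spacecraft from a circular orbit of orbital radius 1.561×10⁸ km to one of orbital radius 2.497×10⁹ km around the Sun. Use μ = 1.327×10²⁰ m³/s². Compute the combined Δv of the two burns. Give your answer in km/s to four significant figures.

Δv_total ≈ 15.63 km/s

r₁ = 1.561×10⁸ km = 1.561×10¹¹ m.
r₂ = 2.497×10⁹ km = 2.497×10¹² m.
Transfer ellipse a_t = (r₁ + r₂)/2 = 1.327×10¹² m.
At r₁: circular v_c1 = √(μ/r₁) = 29160 m/s; transfer-perihelion v_p = √[μ(2/r₁ − 1/a_t)] = 40000 m/s.
Δv₁ = v_p − v_c1 = 10850 m/s.
At r₂: circular v_c2 = √(μ/r₂) = 7290 m/s; transfer-aphelion v_a = √[μ(2/r₂ − 1/a_t)] = 2501 m/s.
Δv₂ = v_c2 − v_a = 4789 m/s.
Total Δv = Δv₁ + Δv₂ = 15630 m/s = 15.63 km/s.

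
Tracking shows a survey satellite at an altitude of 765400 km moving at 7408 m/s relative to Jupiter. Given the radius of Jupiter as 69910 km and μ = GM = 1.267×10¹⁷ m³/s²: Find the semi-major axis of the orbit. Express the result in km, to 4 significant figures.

r = 69910 + 765400 = 8.3531×10⁵ km = 8.353×10⁸ m.
Specific orbital energy ε = v²/2 − μ/r = (7408)²/2 − 1.267×10¹⁷/8.353×10⁸ = -1.242×10⁸ J/kg.
Since ε = −μ/(2a), a = −μ/(2ε) = 5.099×10⁸ m = 5.0990×10⁵ km.

a ≈ 5.099×10⁵ km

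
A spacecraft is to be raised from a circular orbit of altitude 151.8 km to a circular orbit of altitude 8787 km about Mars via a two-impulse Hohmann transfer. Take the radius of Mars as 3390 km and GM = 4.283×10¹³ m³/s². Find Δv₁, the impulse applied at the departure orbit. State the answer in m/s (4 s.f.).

r₁ = 3390 + 151.8 = 3541.8 km = 3.5418×10⁶ m.
r₂ = 3390 + 8787 = 12177 km = 1.2177×10⁷ m.
Transfer ellipse a_t = (r₁ + r₂)/2 = 7.859×10⁶ m.
At r₁: circular v_c1 = √(μ/r₁) = 3477 m/s; transfer-periapsis v_p = √[μ(2/r₁ − 1/a_t)] = 4329 m/s.
Δv₁ = v_p − v_c1 = 851.0 m/s.

Δv ≈ 851.0 m/s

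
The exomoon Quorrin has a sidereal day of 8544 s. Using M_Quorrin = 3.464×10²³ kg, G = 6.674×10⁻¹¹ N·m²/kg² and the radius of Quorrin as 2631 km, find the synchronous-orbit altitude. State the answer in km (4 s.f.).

h_sync ≈ 865.6 km

μ = GM = 6.674×10⁻¹¹ × 3.464×10²³ = 2.312×10¹³ m³/s².
A synchronous orbit has period T, so by Kepler's third law a = (μT²/4π²)^(1/3).
μT²/4π² = 2.312×10¹³ × (8.544×10³)² / 39.48 = 4.275×10¹⁹ m³.
a = 3.497×10⁶ m = 3496.6 km.
Altitude h = a − R = 3496.6 − 2631 = 865.57 km.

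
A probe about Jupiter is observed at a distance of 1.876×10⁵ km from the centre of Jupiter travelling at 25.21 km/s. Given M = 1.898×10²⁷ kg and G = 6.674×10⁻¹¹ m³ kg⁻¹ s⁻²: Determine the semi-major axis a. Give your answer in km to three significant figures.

a ≈ 1.77×10⁵ km

μ = GM = 6.674×10⁻¹¹ × 1.898×10²⁷ = 1.267×10¹⁷ m³/s².
r = 1.876×10⁸ m.
Specific orbital energy ε = v²/2 − μ/r = (25210)²/2 − 1.267×10¹⁷/1.876×10⁸ = -3.575×10⁸ J/kg.
Since ε = −μ/(2a), a = −μ/(2ε) = 1.772×10⁸ m = 1.7719×10⁵ km.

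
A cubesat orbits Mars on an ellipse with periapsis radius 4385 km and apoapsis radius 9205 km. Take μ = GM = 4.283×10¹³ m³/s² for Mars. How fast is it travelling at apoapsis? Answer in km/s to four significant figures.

Semi-major axis a = (r_p + r_a)/2 = 6795.0 km = 6.795×10⁶ m.
Vis-viva: v² = μ(2/r − 1/a) = 4.283×10¹³ × (2.173×10⁻⁷ − 1.472×10⁻⁷) = 3.003×10⁶ m²/s².
v = 1733 m/s = 1.733 km/s.

v ≈ 1.733 km/s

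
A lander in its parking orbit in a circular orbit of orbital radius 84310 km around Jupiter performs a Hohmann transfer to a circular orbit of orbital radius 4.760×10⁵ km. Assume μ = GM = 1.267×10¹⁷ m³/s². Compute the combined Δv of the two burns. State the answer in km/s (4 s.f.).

r₁ = 84310 km = 8.431×10⁷ m.
r₂ = 4.760×10⁵ km = 4.760×10⁸ m.
Transfer ellipse a_t = (r₁ + r₂)/2 = 2.802×10⁸ m.
At r₁: circular v_c1 = √(μ/r₁) = 38770 m/s; transfer-perijove v_p = √[μ(2/r₁ − 1/a_t)] = 50530 m/s.
Δv₁ = v_p − v_c1 = 11760 m/s.
At r₂: circular v_c2 = √(μ/r₂) = 16310 m/s; transfer-apojove v_a = √[μ(2/r₂ − 1/a_t)] = 8950 m/s.
Δv₂ = v_c2 − v_a = 7365 m/s.
Total Δv = Δv₁ + Δv₂ = 19130 m/s = 19.13 km/s.

Δv_total ≈ 19.13 km/s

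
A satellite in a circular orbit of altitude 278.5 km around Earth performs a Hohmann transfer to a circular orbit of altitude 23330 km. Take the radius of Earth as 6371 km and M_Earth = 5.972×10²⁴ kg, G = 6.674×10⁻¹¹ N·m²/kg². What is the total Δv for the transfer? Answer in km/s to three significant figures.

Δv_total ≈ 3.60 km/s

μ = GM = 6.674×10⁻¹¹ × 5.972×10²⁴ = 3.986×10¹⁴ m³/s².
r₁ = 6371 + 278.5 = 6649.5 km = 6.6495×10⁶ m.
r₂ = 6371 + 23330 = 29701 km = 2.9701×10⁷ m.
Transfer ellipse a_t = (r₁ + r₂)/2 = 1.818×10⁷ m.
At r₁: circular v_c1 = √(μ/r₁) = 7742 m/s; transfer-perigee v_p = √[μ(2/r₁ − 1/a_t)] = 9897 m/s.
Δv₁ = v_p − v_c1 = 2155 m/s.
At r₂: circular v_c2 = √(μ/r₂) = 3663 m/s; transfer-apogee v_a = √[μ(2/r₂ − 1/a_t)] = 2216 m/s.
Δv₂ = v_c2 − v_a = 1448 m/s.
Total Δv = Δv₁ + Δv₂ = 3602 m/s = 3.602 km/s.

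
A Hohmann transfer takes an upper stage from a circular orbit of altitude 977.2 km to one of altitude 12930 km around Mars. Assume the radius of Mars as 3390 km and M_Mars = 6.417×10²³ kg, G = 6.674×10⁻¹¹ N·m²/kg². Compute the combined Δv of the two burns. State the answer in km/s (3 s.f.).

Δv_total ≈ 1.37 km/s

μ = GM = 6.674×10⁻¹¹ × 6.417×10²³ = 4.283×10¹³ m³/s².
r₁ = 3390 + 977.2 = 4367.2 km = 4.3672×10⁶ m.
r₂ = 3390 + 12930 = 16320 km = 1.6320×10⁷ m.
Transfer ellipse a_t = (r₁ + r₂)/2 = 1.034×10⁷ m.
At r₁: circular v_c1 = √(μ/r₁) = 3132 m/s; transfer-periapsis v_p = √[μ(2/r₁ − 1/a_t)] = 3934 m/s.
Δv₁ = v_p − v_c1 = 802.0 m/s.
At r₂: circular v_c2 = √(μ/r₂) = 1620 m/s; transfer-apoapsis v_a = √[μ(2/r₂ − 1/a_t)] = 1053 m/s.
Δv₂ = v_c2 − v_a = 567.3 m/s.
Total Δv = Δv₁ + Δv₂ = 1369 m/s = 1.369 km/s.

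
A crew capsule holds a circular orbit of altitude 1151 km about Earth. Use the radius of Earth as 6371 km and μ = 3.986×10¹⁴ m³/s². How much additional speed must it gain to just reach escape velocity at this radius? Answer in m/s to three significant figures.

r = 6371 + 1151 = 7522.0 km = 7.5220×10⁶ m.
Circular speed v_c = √(μ/r) = 7280 m/s.
Escape speed v_esc = √(2μ/r) = √2 × v_c = 10290 m/s.
Δv = v_esc − v_c = 3015 m/s.

Δv ≈ 3020 m/s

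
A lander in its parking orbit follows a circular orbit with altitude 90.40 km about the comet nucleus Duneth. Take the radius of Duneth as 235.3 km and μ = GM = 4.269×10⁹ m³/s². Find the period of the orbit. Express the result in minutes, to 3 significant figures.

T ≈ 298 minutes

r = 235.3 + 90.40 = 325.70 km = 3.2570×10⁵ m.
Kepler's third law: T = 2π√(r³/μ) = 2π√((3.257×10⁵)³ / 4.269×10⁹).
r³/μ = 8.093×10⁶ s², so T = 2π × 2.845×10³ = 1.787×10⁴ s.
Converting: 1.787×10⁴ s ÷ 60.00 = 297.9 minutes.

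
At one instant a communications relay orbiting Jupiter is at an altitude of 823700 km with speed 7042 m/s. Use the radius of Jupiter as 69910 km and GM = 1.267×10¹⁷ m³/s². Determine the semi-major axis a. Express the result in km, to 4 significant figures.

r = 69910 + 823700 = 8.9361×10⁵ km = 8.936×10⁸ m.
Specific orbital energy ε = v²/2 − μ/r = (7042)²/2 − 1.267×10¹⁷/8.936×10⁸ = -1.170×10⁸ J/kg.
Since ε = −μ/(2a), a = −μ/(2ε) = 5.415×10⁸ m = 5.4150×10⁵ km.

a ≈ 5.415×10⁵ km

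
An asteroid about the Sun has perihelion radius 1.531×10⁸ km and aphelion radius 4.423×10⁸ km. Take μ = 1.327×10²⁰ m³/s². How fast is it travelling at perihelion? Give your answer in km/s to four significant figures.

Semi-major axis a = (r_p + r_a)/2 = 2.9770×10⁸ km = 2.977×10¹¹ m.
Vis-viva: v² = μ(2/r − 1/a) = 1.327×10²⁰ × (1.306×10⁻¹¹ − 3.359×10⁻¹²) = 1.288×10⁹ m²/s².
v = 35890 m/s = 35.89 km/s.

v ≈ 35.89 km/s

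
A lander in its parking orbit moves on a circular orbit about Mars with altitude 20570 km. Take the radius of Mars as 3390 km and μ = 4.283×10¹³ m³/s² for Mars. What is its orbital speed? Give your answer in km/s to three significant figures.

r = 3390 + 20570 = 23960 km = 2.3960×10⁷ m.
For a circular orbit v = √(μ/r) = √(4.283×10¹³ / 2.396×10⁷) = √(1.788×10⁶) = 1337 m/s.
That is 1.337 km/s.

v ≈ 1.34 km/s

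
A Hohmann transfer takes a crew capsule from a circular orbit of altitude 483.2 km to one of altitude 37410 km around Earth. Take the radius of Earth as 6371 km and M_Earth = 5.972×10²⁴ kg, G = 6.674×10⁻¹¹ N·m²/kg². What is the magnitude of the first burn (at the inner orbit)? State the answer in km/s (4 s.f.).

μ = GM = 6.674×10⁻¹¹ × 5.972×10²⁴ = 3.986×10¹⁴ m³/s².
r₁ = 6371 + 483.2 = 6854.2 km = 6.8542×10⁶ m.
r₂ = 6371 + 37410 = 43781 km = 4.3781×10⁷ m.
Transfer ellipse a_t = (r₁ + r₂)/2 = 2.532×10⁷ m.
At r₁: circular v_c1 = √(μ/r₁) = 7626 m/s; transfer-perigee v_p = √[μ(2/r₁ − 1/a_t)] = 10030 m/s.
Δv₁ = v_p − v_c1 = 2402 m/s.
= 2.402 km/s.

Δv ≈ 2.402 km/s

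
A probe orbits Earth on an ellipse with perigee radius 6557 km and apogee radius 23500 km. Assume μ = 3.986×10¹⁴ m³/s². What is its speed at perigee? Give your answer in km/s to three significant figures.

v ≈ 9.75 km/s

Semi-major axis a = (r_p + r_a)/2 = 15028 km = 1.503×10⁷ m.
Vis-viva: v² = μ(2/r − 1/a) = 3.986×10¹⁴ × (3.050×10⁻⁷ − 6.654×10⁻⁸) = 9.506×10⁷ m²/s².
v = 9750 m/s = 9.750 km/s.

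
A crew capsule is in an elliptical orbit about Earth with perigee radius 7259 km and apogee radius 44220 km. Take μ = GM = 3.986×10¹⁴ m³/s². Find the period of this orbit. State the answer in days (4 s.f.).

T ≈ 0.4757 days

Semi-major axis a = (r_p + r_a)/2 = (7259.0 + 44220)/2 = 25740 km = 2.574×10⁷ m.
By Kepler's third law T = 2π√(a³/μ) = 2π × 6.541×10³ = 4.110×10⁴ s.
= 0.4757 days.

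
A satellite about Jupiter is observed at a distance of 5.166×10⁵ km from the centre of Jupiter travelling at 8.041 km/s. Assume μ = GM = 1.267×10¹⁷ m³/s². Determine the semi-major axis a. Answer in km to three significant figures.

r = 5.166×10⁸ m.
Specific orbital energy ε = v²/2 − μ/r = (8041)²/2 − 1.267×10¹⁷/5.166×10⁸ = -2.129×10⁸ J/kg.
Since ε = −μ/(2a), a = −μ/(2ε) = 2.975×10⁸ m = 2.9752×10⁵ km.

a ≈ 2.98×10⁵ km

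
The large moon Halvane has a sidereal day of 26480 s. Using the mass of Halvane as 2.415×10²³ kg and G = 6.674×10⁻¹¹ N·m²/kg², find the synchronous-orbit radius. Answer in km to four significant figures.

r_sync ≈ 6591 km

μ = GM = 6.674×10⁻¹¹ × 2.415×10²³ = 1.612×10¹³ m³/s².
A synchronous orbit has period T, so by Kepler's third law a = (μT²/4π²)^(1/3).
μT²/4π² = 1.612×10¹³ × (2.648×10⁴)² / 39.48 = 2.863×10²⁰ m³.
a = 6.591×10⁶ m = 6590.6 km.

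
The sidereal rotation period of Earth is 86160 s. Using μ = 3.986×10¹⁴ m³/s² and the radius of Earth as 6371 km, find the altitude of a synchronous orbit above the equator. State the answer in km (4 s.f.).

h_sync ≈ 35790 km

A synchronous orbit has period T, so by Kepler's third law a = (μT²/4π²)^(1/3).
μT²/4π² = 3.986×10¹⁴ × (8.616×10⁴)² / 39.48 = 7.495×10²² m³.
a = 4.216×10⁷ m = 42163 km.
Altitude h = a − R = 42163 − 6371 = 35792 km.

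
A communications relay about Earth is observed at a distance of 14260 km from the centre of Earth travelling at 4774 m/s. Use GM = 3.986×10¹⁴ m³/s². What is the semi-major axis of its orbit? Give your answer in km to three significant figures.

r = 1.426×10⁷ m.
Vis-viva rearranged: 1/a = 2/r − v²/μ = 1.403×10⁻⁷ − 5.718×10⁻⁸ = 8.307×10⁻⁸ m⁻¹.
a = 1.204×10⁷ m = 12037 km.

a ≈ 12000 km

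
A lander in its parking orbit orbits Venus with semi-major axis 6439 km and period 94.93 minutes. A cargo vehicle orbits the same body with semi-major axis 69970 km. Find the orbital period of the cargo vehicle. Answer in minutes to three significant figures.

T₂ ≈ 3400 minutes

Kepler's third law: T² ∝ a³, so T₂ = T₁ (a₂/a₁)^(3/2).
a₂/a₁ = 10.87, (a₂/a₁)^(3/2) = 35.82.
T₂ = 94.93 × 35.82 = 3401 minutes.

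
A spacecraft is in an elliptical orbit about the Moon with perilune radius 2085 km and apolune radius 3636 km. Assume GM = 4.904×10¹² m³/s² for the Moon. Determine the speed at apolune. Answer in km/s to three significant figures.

Semi-major axis a = (r_p + r_a)/2 = 2860.5 km = 2.860×10⁶ m.
Vis-viva: v² = μ(2/r − 1/a) = 4.904×10¹² × (5.501×10⁻⁷ − 3.496×10⁻⁷) = 9.831×10⁵ m²/s².
v = 991.5 m/s = 0.9915 km/s.

v ≈ 0.992 km/s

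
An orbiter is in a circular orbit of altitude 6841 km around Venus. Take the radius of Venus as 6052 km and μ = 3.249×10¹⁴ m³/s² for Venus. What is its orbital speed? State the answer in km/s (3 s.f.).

v ≈ 5.02 km/s

r = 6052 + 6841 = 12893 km = 1.2893×10⁷ m.
For a circular orbit v = √(μ/r) = √(3.249×10¹⁴ / 1.289×10⁷) = √(2.520×10⁷) = 5020 m/s.
That is 5.020 km/s.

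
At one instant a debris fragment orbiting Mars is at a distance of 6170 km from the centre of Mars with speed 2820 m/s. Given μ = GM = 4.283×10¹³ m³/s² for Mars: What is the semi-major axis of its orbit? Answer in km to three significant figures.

a ≈ 7220 km

r = 6.170×10⁶ m.
Vis-viva rearranged: 1/a = 2/r − v²/μ = 3.241×10⁻⁷ − 1.857×10⁻⁷ = 1.385×10⁻⁷ m⁻¹.
a = 7.221×10⁶ m = 7221.5 km.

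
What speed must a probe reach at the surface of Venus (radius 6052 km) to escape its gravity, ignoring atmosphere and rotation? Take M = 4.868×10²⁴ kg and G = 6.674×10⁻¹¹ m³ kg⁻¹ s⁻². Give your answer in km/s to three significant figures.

v_esc ≈ 10.4 km/s

μ = GM = 6.674×10⁻¹¹ × 4.868×10²⁴ = 3.249×10¹⁴ m³/s².
r = R = 6.052×10⁶ m.
Escape speed v_esc = √(2μ/r) = √(2 × 3.249×10¹⁴ / 6.052×10⁶) = √(1.074×10⁸) = 10360 m/s.
= 10.36 km/s.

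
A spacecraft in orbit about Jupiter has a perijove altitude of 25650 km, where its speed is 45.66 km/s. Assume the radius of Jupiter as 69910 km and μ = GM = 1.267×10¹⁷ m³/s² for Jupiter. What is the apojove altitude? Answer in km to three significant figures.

r_p = 69910 + 25650 = 95560 km = 9.556×10⁷ m.
Specific energy ε = v²/2 − μ/r = -2.835×10⁸ J/kg, so a = −μ/(2ε) = 2.235×10⁸ m.
The apsides satisfy r_p + r_a = 2a, so the apojove radius is 2a − r_p = 3.514×10⁸ m = 3.5143×10⁵ km.
Apojove altitude = 3.5143×10⁵ − 69910 = 2.8152×10⁵ km.

apojove altitude ≈ 2.82×10⁵ km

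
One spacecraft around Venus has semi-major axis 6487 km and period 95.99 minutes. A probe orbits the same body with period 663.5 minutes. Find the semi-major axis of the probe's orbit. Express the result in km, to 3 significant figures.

a₂ ≈ 23500 km

Kepler's third law: a³ ∝ T², so a₂ = a₁ (T₂/T₁)^(2/3).
T₂/T₁ = 6.912, (T₂/T₁)^(2/3) = 3.629.
a₂ = 6487 × 3.629 = 23540 km.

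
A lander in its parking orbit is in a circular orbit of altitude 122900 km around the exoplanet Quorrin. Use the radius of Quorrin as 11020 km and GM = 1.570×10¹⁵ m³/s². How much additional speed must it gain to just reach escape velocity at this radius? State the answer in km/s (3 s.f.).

r = 11020 + 122900 = 133920 km = 1.3392×10⁸ m.
Circular speed v_c = √(μ/r) = 3424 m/s.
Escape speed v_esc = √(2μ/r) = √2 × v_c = 4842 m/s.
Δv = v_esc − v_c = 1418 m/s = 1.418 km/s.

Δv ≈ 1.42 km/s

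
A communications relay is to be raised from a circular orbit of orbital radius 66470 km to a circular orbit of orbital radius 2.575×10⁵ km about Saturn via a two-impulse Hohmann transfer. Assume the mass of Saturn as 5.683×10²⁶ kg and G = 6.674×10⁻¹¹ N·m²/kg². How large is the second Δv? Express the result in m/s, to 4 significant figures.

μ = GM = 6.674×10⁻¹¹ × 5.683×10²⁶ = 3.793×10¹⁶ m³/s².
r₁ = 66470 km = 6.647×10⁷ m.
r₂ = 2.575×10⁵ km = 2.575×10⁸ m.
Transfer ellipse a_t = (r₁ + r₂)/2 = 1.620×10⁸ m.
At r₁: circular v_c1 = √(μ/r₁) = 23890 m/s; transfer-perikrone v_p = √[μ(2/r₁ − 1/a_t)] = 30120 m/s.
At r₂: circular v_c2 = √(μ/r₂) = 12140 m/s; transfer-apokrone v_a = √[μ(2/r₂ − 1/a_t)] = 7774 m/s.
Δv₂ = v_c2 − v_a = 4362 m/s.

Δv ≈ 4362 m/s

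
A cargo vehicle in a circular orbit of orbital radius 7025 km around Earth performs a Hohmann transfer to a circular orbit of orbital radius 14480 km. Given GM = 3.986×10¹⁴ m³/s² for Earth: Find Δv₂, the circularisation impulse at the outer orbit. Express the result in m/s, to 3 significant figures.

r₁ = 7025 km = 7.025×10⁶ m.
r₂ = 14480 km = 1.448×10⁷ m.
Transfer ellipse a_t = (r₁ + r₂)/2 = 1.075×10⁷ m.
At r₁: circular v_c1 = √(μ/r₁) = 7533 m/s; transfer-perigee v_p = √[μ(2/r₁ − 1/a_t)] = 8741 m/s.
At r₂: circular v_c2 = √(μ/r₂) = 5247 m/s; transfer-apogee v_a = √[μ(2/r₂ − 1/a_t)] = 4241 m/s.
Δv₂ = v_c2 − v_a = 1006 m/s.

Δv ≈ 1010 m/s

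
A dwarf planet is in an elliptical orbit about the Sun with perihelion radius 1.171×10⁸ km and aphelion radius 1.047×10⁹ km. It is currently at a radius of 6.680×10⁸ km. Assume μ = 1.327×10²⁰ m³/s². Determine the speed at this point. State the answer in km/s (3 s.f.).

v ≈ 13.0 km/s

Semi-major axis a = (r_p + r_a)/2 = 5.8205×10⁸ km = 5.820×10¹¹ m.
Vis-viva: v² = μ(2/r − 1/a) = 1.327×10²⁰ × (2.994×10⁻¹² − 1.718×10⁻¹²) = 1.693×10⁸ m²/s².
v = 13010 m/s = 13.01 km/s.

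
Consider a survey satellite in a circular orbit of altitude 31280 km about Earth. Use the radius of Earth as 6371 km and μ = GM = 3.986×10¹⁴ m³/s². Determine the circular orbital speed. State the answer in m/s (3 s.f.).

v ≈ 3250 m/s

r = 6371 + 31280 = 37651 km = 3.7651×10⁷ m.
For a circular orbit v = √(μ/r) = √(3.986×10¹⁴ / 3.765×10⁷) = √(1.059×10⁷) = 3254 m/s.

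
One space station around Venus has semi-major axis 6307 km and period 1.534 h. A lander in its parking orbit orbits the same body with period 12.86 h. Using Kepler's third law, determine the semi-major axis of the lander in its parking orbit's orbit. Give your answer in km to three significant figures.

Kepler's third law: a³ ∝ T², so a₂ = a₁ (T₂/T₁)^(2/3).
T₂/T₁ = 8.383, (T₂/T₁)^(2/3) = 4.127.
a₂ = 6307 × 4.127 = 26030 km.

a₂ ≈ 26000 km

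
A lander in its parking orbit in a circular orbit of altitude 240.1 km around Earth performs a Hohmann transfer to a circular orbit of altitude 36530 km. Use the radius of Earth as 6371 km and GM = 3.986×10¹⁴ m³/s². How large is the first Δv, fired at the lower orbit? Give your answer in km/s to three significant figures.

Δv ≈ 2.46 km/s

r₁ = 6371 + 240.1 = 6611.1 km = 6.6111×10⁶ m.
r₂ = 6371 + 36530 = 42901 km = 4.2901×10⁷ m.
Transfer ellipse a_t = (r₁ + r₂)/2 = 2.476×10⁷ m.
At r₁: circular v_c1 = √(μ/r₁) = 7765 m/s; transfer-perigee v_p = √[μ(2/r₁ − 1/a_t)] = 10220 m/s.
Δv₁ = v_p − v_c1 = 2457 m/s.
= 2.457 km/s.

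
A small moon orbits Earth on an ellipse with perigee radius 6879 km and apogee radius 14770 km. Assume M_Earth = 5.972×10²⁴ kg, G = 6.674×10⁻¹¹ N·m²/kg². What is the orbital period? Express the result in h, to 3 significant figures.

T ≈ 3.11 h

μ = GM = 6.674×10⁻¹¹ × 5.972×10²⁴ = 3.986×10¹⁴ m³/s².
Semi-major axis a = (r_p + r_a)/2 = (6879.0 + 14770)/2 = 10824 km = 1.082×10⁷ m.
By Kepler's third law T = 2π√(a³/μ) = 2π × 1.784×10³ = 1.121×10⁴ s.
= 3.113 h.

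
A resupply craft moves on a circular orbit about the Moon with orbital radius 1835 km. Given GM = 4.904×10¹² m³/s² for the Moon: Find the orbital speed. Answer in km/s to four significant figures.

v ≈ 1.635 km/s

r = 1835 km = 1.835×10⁶ m.
For a circular orbit v = √(μ/r) = √(4.904×10¹² / 1.835×10⁶) = √(2.672×10⁶) = 1635 m/s.
That is 1.635 km/s.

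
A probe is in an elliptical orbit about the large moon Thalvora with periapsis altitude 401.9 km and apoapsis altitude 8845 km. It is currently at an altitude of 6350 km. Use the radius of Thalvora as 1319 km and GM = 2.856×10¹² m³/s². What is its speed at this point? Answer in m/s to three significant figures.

v ≈ 514 m/s

r_p = 1319 + 401.9 = 1720.9 km = 1.7209×10⁶ m.
r_a = 1319 + 8845 = 10164 km = 1.0164×10⁷ m.
r = 1319 + 6350 = 7669.0 km = 7.669×10⁶ m.
Semi-major axis a = (r_p + r_a)/2 = 5942.4 km = 5.942×10⁶ m.
Vis-viva: v² = μ(2/r − 1/a) = 2.856×10¹² × (2.608×10⁻⁷ − 1.683×10⁻⁷) = 2.642×10⁵ m²/s².
v = 514.0 m/s.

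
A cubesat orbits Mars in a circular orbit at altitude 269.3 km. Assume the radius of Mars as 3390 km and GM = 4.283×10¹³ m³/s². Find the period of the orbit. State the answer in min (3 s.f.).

r = 3390 + 269.3 = 3659.3 km = 3.6593×10⁶ m.
Kepler's third law: T = 2π√(r³/μ) = 2π√((3.659×10⁶)³ / 4.283×10¹³).
r³/μ = 1.144×10⁶ s², so T = 2π × 1.070×10³ = 6.721×10³ s.
Converting: 6.721×10³ s ÷ 60.00 = 112.0 min.

T ≈ 112 min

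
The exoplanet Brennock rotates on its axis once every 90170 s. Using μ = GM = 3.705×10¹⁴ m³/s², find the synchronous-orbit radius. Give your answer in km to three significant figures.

r_sync ≈ 42400 km

A synchronous orbit has period T, so by Kepler's third law a = (μT²/4π²)^(1/3).
μT²/4π² = 3.705×10¹⁴ × (9.017×10⁴)² / 39.48 = 7.630×10²² m³.
a = 4.241×10⁷ m = 42415 km.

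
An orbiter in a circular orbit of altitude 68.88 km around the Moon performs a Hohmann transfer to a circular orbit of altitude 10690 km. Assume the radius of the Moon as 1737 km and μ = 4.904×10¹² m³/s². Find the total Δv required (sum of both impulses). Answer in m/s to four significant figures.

Δv_total ≈ 841.5 m/s

r₁ = 1737 + 68.88 = 1805.9 km = 1.8059×10⁶ m.
r₂ = 1737 + 10690 = 12427 km = 1.2427×10⁷ m.
Transfer ellipse a_t = (r₁ + r₂)/2 = 7.116×10⁶ m.
At r₁: circular v_c1 = √(μ/r₁) = 1648 m/s; transfer-perilune v_p = √[μ(2/r₁ − 1/a_t)] = 2178 m/s.
Δv₁ = v_p − v_c1 = 529.7 m/s.
At r₂: circular v_c2 = √(μ/r₂) = 628.2 m/s; transfer-apolune v_a = √[μ(2/r₂ − 1/a_t)] = 316.5 m/s.
Δv₂ = v_c2 − v_a = 311.7 m/s.
Total Δv = Δv₁ + Δv₂ = 841.5 m/s.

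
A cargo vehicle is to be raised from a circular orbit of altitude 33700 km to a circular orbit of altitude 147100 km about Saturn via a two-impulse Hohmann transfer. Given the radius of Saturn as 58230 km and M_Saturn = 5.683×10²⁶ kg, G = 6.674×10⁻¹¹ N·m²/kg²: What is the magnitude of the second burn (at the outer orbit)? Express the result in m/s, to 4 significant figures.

Δv ≈ 2902 m/s

μ = GM = 6.674×10⁻¹¹ × 5.683×10²⁶ = 3.793×10¹⁶ m³/s².
r₁ = 58230 + 33700 = 91930 km = 9.1930×10⁷ m.
r₂ = 58230 + 147100 = 205330 km = 2.0533×10⁸ m.
Transfer ellipse a_t = (r₁ + r₂)/2 = 1.486×10⁸ m.
At r₁: circular v_c1 = √(μ/r₁) = 20310 m/s; transfer-perikrone v_p = √[μ(2/r₁ − 1/a_t)] = 23870 m/s.
At r₂: circular v_c2 = √(μ/r₂) = 13590 m/s; transfer-apokrone v_a = √[μ(2/r₂ − 1/a_t)] = 10690 m/s.
Δv₂ = v_c2 − v_a = 2902 m/s.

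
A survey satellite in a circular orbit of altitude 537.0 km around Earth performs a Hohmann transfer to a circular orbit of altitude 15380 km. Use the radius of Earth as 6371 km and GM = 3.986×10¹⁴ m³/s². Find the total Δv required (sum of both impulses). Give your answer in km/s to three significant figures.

r₁ = 6371 + 537.0 = 6908.0 km = 6.9080×10⁶ m.
r₂ = 6371 + 15380 = 21751 km = 2.1751×10⁷ m.
Transfer ellipse a_t = (r₁ + r₂)/2 = 1.433×10⁷ m.
At r₁: circular v_c1 = √(μ/r₁) = 7596 m/s; transfer-perigee v_p = √[μ(2/r₁ − 1/a_t)] = 9359 m/s.
Δv₁ = v_p − v_c1 = 1763 m/s.
At r₂: circular v_c2 = √(μ/r₂) = 4281 m/s; transfer-apogee v_a = √[μ(2/r₂ − 1/a_t)] = 2972 m/s.
Δv₂ = v_c2 − v_a = 1309 m/s.
Total Δv = Δv₁ + Δv₂ = 3071 m/s = 3.071 km/s.

Δv_total ≈ 3.07 km/s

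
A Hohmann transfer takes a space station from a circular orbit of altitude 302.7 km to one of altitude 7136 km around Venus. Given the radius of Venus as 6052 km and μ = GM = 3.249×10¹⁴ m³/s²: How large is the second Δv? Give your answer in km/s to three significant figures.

r₁ = 6052 + 302.7 = 6354.7 km = 6.3547×10⁶ m.
r₂ = 6052 + 7136 = 13188 km = 1.3188×10⁷ m.
Transfer ellipse a_t = (r₁ + r₂)/2 = 9.771×10⁶ m.
At r₁: circular v_c1 = √(μ/r₁) = 7150 m/s; transfer-periapsis v_p = √[μ(2/r₁ − 1/a_t)] = 8307 m/s.
At r₂: circular v_c2 = √(μ/r₂) = 4963 m/s; transfer-apoapsis v_a = √[μ(2/r₂ − 1/a_t)] = 4003 m/s.
Δv₂ = v_c2 − v_a = 960.7 m/s.
= 0.9607 km/s.

Δv ≈ 0.961 km/s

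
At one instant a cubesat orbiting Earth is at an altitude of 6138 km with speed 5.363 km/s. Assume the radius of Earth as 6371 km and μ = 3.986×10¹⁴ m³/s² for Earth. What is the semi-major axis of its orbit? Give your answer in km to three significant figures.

a ≈ 11400 km

r = 6371 + 6138 = 12509 km = 1.251×10⁷ m.
Specific orbital energy ε = v²/2 − μ/r = (5363)²/2 − 3.986×10¹⁴/1.251×10⁷ = -1.748×10⁷ J/kg.
Since ε = −μ/(2a), a = −μ/(2ε) = 1.140×10⁷ m = 11399 km.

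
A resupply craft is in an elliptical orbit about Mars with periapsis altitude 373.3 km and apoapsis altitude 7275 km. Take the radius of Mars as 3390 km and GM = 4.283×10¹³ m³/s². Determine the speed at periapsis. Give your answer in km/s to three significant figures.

v ≈ 4.10 km/s

r_p = 3390 + 373.3 = 3763.3 km = 3.7633×10⁶ m.
r_a = 3390 + 7275 = 10665 km = 1.0665×10⁷ m.
Semi-major axis a = (r_p + r_a)/2 = 7214.1 km = 7.214×10⁶ m.
Vis-viva: v² = μ(2/r − 1/a) = 4.283×10¹³ × (5.314×10⁻⁷ − 1.386×10⁻⁷) = 1.682×10⁷ m²/s².
v = 4102 m/s = 4.102 km/s.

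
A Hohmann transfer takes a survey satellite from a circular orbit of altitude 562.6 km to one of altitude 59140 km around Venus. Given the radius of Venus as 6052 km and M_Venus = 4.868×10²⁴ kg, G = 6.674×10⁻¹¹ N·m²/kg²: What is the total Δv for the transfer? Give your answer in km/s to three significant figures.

Δv_total ≈ 3.71 km/s

μ = GM = 6.674×10⁻¹¹ × 4.868×10²⁴ = 3.249×10¹⁴ m³/s².
r₁ = 6052 + 562.6 = 6614.6 km = 6.6146×10⁶ m.
r₂ = 6052 + 59140 = 65192 km = 6.5192×10⁷ m.
Transfer ellipse a_t = (r₁ + r₂)/2 = 3.590×10⁷ m.
At r₁: circular v_c1 = √(μ/r₁) = 7008 m/s; transfer-periapsis v_p = √[μ(2/r₁ − 1/a_t)] = 9444 m/s.
Δv₁ = v_p − v_c1 = 2435 m/s.
At r₂: circular v_c2 = √(μ/r₂) = 2232 m/s; transfer-apoapsis v_a = √[μ(2/r₂ − 1/a_t)] = 958.2 m/s.
Δv₂ = v_c2 − v_a = 1274 m/s.
Total Δv = Δv₁ + Δv₂ = 3710 m/s = 3.710 km/s.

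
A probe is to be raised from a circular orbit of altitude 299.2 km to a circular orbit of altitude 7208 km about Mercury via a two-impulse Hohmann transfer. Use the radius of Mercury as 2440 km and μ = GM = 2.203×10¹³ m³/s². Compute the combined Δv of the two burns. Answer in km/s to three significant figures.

r₁ = 2440 + 299.2 = 2739.2 km = 2.7392×10⁶ m.
r₂ = 2440 + 7208 = 9648.0 km = 9.6480×10⁶ m.
Transfer ellipse a_t = (r₁ + r₂)/2 = 6.194×10⁶ m.
At r₁: circular v_c1 = √(μ/r₁) = 2836 m/s; transfer-periherm v_p = √[μ(2/r₁ − 1/a_t)] = 3540 m/s.
Δv₁ = v_p − v_c1 = 703.6 m/s.
At r₂: circular v_c2 = √(μ/r₂) = 1511 m/s; transfer-apoherm v_a = √[μ(2/r₂ − 1/a_t)] = 1005 m/s.
Δv₂ = v_c2 − v_a = 506.2 m/s.
Total Δv = Δv₁ + Δv₂ = 1210 m/s = 1.210 km/s.

Δv_total ≈ 1.21 km/s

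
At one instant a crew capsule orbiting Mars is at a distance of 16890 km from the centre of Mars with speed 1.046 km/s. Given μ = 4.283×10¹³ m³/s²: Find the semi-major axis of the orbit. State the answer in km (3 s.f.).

a ≈ 10800 km

r = 1.689×10⁷ m.
Vis-viva rearranged: 1/a = 2/r − v²/μ = 1.184×10⁻⁷ − 2.555×10⁻⁸ = 9.287×10⁻⁸ m⁻¹.
a = 1.077×10⁷ m = 10768 km.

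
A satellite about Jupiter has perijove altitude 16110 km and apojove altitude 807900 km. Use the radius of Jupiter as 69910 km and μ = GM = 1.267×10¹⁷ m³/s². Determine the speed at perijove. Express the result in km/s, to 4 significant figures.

r_p = 69910 + 16110 = 86020 km = 8.6020×10⁷ m.
r_a = 69910 + 807900 = 877810 km = 8.7781×10⁸ m.
Semi-major axis a = (r_p + r_a)/2 = 4.8192×10⁵ km = 4.819×10⁸ m.
Vis-viva: v² = μ(2/r − 1/a) = 1.267×10¹⁷ × (2.325×10⁻⁸ − 2.075×10⁻⁹) = 2.683×10⁹ m²/s².
v = 51800 m/s = 51.80 km/s.

v ≈ 51.80 km/s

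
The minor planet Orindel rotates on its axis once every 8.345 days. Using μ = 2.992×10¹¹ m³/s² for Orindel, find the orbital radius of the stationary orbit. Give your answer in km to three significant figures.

r_sync ≈ 15800 km

T = 8.345 days = 7.210×10⁵ s.
A synchronous orbit has period T, so by Kepler's third law a = (μT²/4π²)^(1/3).
μT²/4π² = 2.992×10¹¹ × (7.210×10⁵)² / 39.48 = 3.940×10²¹ m³.
a = 1.579×10⁷ m = 15794 km.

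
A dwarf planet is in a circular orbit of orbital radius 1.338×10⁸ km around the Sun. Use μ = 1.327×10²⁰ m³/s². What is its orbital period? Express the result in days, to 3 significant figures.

T ≈ 309 days

r = 1.338×10⁸ km = 1.338×10¹¹ m.
Kepler's third law: T = 2π√(r³/μ) = 2π√((1.338×10¹¹)³ / 1.327×10²⁰).
r³/μ = 1.805×10¹³ s², so T = 2π × 4.249×10⁶ = 2.669×10⁷ s.
Converting: 2.669×10⁷ s ÷ 86400 = 309.0 days.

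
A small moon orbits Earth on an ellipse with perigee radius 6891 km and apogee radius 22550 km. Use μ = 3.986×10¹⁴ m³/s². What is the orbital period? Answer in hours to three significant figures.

T ≈ 4.94 hours

Semi-major axis a = (r_p + r_a)/2 = (6891.0 + 22550)/2 = 14720 km = 1.472×10⁷ m.
By Kepler's third law T = 2π√(a³/μ) = 2π × 2.829×10³ = 1.777×10⁴ s.
= 4.937 hours.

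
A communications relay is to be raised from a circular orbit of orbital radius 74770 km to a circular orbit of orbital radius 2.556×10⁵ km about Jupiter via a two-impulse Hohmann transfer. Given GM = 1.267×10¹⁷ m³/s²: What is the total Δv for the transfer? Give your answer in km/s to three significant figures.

Δv_total ≈ 17.3 km/s

r₁ = 74770 km = 7.477×10⁷ m.
r₂ = 2.556×10⁵ km = 2.556×10⁸ m.
Transfer ellipse a_t = (r₁ + r₂)/2 = 1.652×10⁸ m.
At r₁: circular v_c1 = √(μ/r₁) = 41160 m/s; transfer-perijove v_p = √[μ(2/r₁ − 1/a_t)] = 51210 m/s.
Δv₁ = v_p − v_c1 = 10040 m/s.
At r₂: circular v_c2 = √(μ/r₂) = 22260 m/s; transfer-apojove v_a = √[μ(2/r₂ − 1/a_t)] = 14980 m/s.
Δv₂ = v_c2 − v_a = 7285 m/s.
Total Δv = Δv₁ + Δv₂ = 17330 m/s = 17.33 km/s.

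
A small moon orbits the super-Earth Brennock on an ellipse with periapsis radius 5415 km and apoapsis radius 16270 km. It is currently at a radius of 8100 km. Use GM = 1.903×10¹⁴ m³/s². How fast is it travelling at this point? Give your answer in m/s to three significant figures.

v ≈ 5430 m/s

Semi-major axis a = (r_p + r_a)/2 = 10842 km = 1.084×10⁷ m.
Vis-viva: v² = μ(2/r − 1/a) = 1.903×10¹⁴ × (2.469×10⁻⁷ − 9.223×10⁻⁸) = 2.944×10⁷ m²/s².
v = 5426 m/s.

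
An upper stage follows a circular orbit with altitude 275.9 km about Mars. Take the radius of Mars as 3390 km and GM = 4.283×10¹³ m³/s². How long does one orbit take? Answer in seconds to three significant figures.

T ≈ 6740 seconds

r = 3390 + 275.9 = 3665.9 km = 3.6659×10⁶ m.
Kepler's third law: T = 2π√(r³/μ) = 2π√((3.666×10⁶)³ / 4.283×10¹³).
r³/μ = 1.150×10⁶ s², so T = 2π × 1.072×10³ = 6.739×10³ s.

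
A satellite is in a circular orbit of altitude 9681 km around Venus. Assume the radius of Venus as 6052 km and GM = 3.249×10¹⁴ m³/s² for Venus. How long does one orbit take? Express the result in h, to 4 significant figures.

r = 6052 + 9681 = 15733 km = 1.5733×10⁷ m.
Kepler's third law: T = 2π√(r³/μ) = 2π√((1.573×10⁷)³ / 3.249×10¹⁴).
r³/μ = 1.199×10⁷ s², so T = 2π × 3.462×10³ = 2.175×10⁴ s.
Converting: 2.175×10⁴ s ÷ 3600 = 6.043 h.

T ≈ 6.043 h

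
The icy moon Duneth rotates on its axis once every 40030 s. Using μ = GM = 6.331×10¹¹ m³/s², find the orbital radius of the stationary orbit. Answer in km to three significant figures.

r_sync ≈ 2950 km

A synchronous orbit has period T, so by Kepler's third law a = (μT²/4π²)^(1/3).
μT²/4π² = 6.331×10¹¹ × (4.003×10⁴)² / 39.48 = 2.570×10¹⁹ m³.
a = 2.951×10⁶ m = 2950.9 km.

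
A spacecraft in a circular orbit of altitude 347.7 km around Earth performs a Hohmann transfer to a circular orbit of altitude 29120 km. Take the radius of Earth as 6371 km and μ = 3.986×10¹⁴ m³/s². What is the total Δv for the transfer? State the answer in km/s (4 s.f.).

Δv_total ≈ 3.746 km/s

r₁ = 6371 + 347.7 = 6718.7 km = 6.7187×10⁶ m.
r₂ = 6371 + 29120 = 35491 km = 3.5491×10⁷ m.
Transfer ellipse a_t = (r₁ + r₂)/2 = 2.110×10⁷ m.
At r₁: circular v_c1 = √(μ/r₁) = 7702 m/s; transfer-perigee v_p = √[μ(2/r₁ − 1/a_t)] = 9988 m/s.
Δv₁ = v_p − v_c1 = 2286 m/s.
At r₂: circular v_c2 = √(μ/r₂) = 3351 m/s; transfer-apogee v_a = √[μ(2/r₂ − 1/a_t)] = 1891 m/s.
Δv₂ = v_c2 − v_a = 1460 m/s.
Total Δv = Δv₁ + Δv₂ = 3746 m/s = 3.746 km/s.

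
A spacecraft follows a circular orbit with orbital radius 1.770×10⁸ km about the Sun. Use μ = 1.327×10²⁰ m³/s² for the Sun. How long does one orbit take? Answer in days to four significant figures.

T ≈ 470.1 days

r = 1.770×10⁸ km = 1.770×10¹¹ m.
Kepler's third law: T = 2π√(r³/μ) = 2π√((1.770×10¹¹)³ / 1.327×10²⁰).
r³/μ = 4.179×10¹³ s², so T = 2π × 6.464×10⁶ = 4.062×10⁷ s.
Converting: 4.062×10⁷ s ÷ 86400 = 470.1 days.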